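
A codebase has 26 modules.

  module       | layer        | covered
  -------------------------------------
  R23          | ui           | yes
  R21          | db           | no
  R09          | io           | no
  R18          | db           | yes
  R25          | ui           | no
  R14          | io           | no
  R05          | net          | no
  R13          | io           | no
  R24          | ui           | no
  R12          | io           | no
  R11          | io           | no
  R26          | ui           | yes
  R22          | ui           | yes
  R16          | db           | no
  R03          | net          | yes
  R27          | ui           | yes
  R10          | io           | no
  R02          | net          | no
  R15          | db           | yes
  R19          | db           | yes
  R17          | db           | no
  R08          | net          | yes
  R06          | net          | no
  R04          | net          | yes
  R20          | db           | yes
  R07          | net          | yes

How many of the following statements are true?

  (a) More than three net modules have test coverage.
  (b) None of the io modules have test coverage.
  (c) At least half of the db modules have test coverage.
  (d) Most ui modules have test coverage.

4

(a) net: |A| = 7, |A ∩ B| = 4; needs |A ∩ B| > 3 — true.
(b) io: |A| = 6, |A ∩ B| = 0; needs A ∩ B = ∅ (|A ∩ B| = 0) — true.
(c) db: |A| = 7, |A ∩ B| = 4; needs |A ∩ B| ≥ |A ∖ B| — true.
(d) ui: |A| = 6, |A ∩ B| = 4; needs |A ∩ B| > |A ∖ B| — true.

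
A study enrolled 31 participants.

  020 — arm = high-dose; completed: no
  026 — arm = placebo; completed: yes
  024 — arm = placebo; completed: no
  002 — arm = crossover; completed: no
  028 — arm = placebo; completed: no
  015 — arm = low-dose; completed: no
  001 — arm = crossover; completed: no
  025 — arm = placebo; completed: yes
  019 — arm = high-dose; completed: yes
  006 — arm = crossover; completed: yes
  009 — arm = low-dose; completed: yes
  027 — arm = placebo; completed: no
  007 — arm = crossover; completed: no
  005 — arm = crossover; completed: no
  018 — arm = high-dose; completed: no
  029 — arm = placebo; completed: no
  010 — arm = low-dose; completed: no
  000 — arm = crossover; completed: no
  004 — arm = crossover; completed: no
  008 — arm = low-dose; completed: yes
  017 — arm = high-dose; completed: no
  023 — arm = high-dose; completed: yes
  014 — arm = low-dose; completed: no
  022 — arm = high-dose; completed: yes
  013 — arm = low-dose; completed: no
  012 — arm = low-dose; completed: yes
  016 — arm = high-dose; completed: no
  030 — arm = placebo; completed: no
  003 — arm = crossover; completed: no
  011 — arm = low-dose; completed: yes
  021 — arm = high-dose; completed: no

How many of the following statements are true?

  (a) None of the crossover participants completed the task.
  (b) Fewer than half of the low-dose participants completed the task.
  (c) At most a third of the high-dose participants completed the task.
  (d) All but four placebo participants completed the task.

(a) crossover: |A| = 8, |A ∩ B| = 1; needs A ∩ B = ∅ (|A ∩ B| = 0) — false.
(b) low-dose: |A| = 8, |A ∩ B| = 4; needs |A ∩ B| < |A ∖ B| — false.
(c) high-dose: |A| = 8, |A ∩ B| = 3; needs |A ∩ B| / |A| ≤ 1/3 — false.
(d) placebo: |A| = 7, |A ∩ B| = 2; needs |A ∖ B| = 4 — false.

0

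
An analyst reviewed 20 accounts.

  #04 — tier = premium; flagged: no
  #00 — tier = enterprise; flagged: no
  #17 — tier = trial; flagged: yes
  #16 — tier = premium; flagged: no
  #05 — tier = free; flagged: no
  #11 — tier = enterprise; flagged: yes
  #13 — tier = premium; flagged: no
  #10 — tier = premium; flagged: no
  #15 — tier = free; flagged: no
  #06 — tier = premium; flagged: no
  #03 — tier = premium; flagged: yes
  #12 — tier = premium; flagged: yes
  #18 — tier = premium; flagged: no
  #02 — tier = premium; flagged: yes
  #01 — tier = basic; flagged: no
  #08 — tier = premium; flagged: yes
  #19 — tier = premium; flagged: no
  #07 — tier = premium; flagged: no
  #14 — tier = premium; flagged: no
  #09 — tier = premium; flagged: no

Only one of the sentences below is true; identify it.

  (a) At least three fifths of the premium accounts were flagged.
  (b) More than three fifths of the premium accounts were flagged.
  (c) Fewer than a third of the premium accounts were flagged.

(c)

|A| = 14, |A ∩ B| = 4, |A ∖ B| = 10.
(a) requires |A ∩ B| / |A| ≥ 3/5: false.
(b) requires |A ∩ B| / |A| > 3/5: false.
(c) requires |A ∩ B| / |A| < 1/3: true.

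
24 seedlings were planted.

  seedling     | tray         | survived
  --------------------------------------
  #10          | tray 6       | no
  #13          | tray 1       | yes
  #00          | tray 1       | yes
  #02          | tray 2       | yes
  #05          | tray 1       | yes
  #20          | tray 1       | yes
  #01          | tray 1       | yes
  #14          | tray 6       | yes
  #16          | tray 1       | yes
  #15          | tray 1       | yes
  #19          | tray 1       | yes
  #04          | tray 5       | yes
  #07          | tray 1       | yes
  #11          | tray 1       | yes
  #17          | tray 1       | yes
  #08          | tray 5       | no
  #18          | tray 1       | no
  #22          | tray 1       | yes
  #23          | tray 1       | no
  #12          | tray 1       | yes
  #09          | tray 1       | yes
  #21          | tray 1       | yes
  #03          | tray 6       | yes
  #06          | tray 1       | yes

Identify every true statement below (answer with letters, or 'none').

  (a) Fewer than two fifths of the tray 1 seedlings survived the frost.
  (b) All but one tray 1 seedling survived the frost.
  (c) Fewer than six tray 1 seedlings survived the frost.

none

|A| = 18, |A ∩ B| = 16, |A ∖ B| = 2.
(a) |A ∩ B| / |A| < 2/5: fails.
(b) |A ∖ B| = 1: fails.
(c) |A ∩ B| < 6: fails.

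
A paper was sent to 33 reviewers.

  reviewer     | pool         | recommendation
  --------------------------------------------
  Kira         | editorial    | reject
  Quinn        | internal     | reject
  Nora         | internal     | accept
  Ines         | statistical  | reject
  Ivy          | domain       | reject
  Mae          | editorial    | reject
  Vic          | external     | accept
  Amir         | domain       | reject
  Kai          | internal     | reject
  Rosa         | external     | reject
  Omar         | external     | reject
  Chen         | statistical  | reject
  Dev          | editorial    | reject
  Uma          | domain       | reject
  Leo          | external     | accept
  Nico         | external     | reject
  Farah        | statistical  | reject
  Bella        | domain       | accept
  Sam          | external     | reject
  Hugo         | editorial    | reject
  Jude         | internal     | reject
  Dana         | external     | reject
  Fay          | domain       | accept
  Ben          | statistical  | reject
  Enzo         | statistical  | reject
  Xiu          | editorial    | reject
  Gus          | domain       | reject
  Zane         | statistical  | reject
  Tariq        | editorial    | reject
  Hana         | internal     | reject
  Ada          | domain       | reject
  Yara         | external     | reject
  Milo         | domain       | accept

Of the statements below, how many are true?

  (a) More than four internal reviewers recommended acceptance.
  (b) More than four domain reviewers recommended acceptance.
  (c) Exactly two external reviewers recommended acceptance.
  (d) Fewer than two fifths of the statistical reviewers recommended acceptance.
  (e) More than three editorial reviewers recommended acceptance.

2

(a) internal: |A| = 5, |A ∩ B| = 1; needs |A ∩ B| > 4 — false.
(b) domain: |A| = 8, |A ∩ B| = 3; needs |A ∩ B| > 4 — false.
(c) external: |A| = 8, |A ∩ B| = 2; needs |A ∩ B| = 2 — true.
(d) statistical: |A| = 6, |A ∩ B| = 0; needs |A ∩ B| / |A| < 2/5 — true.
(e) editorial: |A| = 6, |A ∩ B| = 0; needs |A ∩ B| > 3 — false.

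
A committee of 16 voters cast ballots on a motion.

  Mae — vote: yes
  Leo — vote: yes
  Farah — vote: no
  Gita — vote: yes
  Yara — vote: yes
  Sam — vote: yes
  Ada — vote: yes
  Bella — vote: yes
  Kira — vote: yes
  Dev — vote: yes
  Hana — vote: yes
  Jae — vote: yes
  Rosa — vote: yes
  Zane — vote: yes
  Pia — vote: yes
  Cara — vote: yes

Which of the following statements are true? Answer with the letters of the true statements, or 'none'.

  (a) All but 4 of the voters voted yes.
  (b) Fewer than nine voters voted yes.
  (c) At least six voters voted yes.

(c)

|A| = 16, |A ∩ B| = 15, |A ∖ B| = 1.
(a) |A ∖ B| = 4: fails.
(b) |A ∩ B| < 9: fails.
(c) |A ∩ B| ≥ 6: holds.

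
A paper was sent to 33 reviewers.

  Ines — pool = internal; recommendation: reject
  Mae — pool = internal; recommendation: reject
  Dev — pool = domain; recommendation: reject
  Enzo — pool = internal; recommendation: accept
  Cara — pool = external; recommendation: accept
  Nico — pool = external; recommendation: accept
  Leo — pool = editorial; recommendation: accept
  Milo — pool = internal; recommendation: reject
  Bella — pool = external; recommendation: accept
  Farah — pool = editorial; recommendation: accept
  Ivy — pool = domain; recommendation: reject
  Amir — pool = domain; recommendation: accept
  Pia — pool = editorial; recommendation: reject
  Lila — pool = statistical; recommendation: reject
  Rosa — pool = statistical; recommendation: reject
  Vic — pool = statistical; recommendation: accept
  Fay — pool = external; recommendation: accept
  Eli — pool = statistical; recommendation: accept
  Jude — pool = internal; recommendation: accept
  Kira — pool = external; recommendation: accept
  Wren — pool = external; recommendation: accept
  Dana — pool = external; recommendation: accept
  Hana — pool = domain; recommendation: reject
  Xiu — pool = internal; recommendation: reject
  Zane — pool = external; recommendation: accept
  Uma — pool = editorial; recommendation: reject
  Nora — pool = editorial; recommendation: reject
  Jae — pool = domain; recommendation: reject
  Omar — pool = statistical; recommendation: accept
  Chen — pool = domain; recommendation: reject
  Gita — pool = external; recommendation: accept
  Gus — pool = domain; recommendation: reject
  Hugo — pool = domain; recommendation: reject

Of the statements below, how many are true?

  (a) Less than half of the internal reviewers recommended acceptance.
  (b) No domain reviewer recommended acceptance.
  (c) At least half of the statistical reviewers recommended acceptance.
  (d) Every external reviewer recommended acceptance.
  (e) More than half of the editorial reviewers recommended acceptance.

(a) internal: |A| = 6, |A ∩ B| = 2; needs |A ∩ B| < |A ∖ B| — true.
(b) domain: |A| = 8, |A ∩ B| = 1; needs A ∩ B = ∅ (|A ∩ B| = 0) — false.
(c) statistical: |A| = 5, |A ∩ B| = 3; needs |A ∩ B| ≥ |A ∖ B| — true.
(d) external: |A| = 9, |A ∩ B| = 9; needs A ⊆ B, i.e. every element of A is in B (|A ∖ B| = 0) — true.
(e) editorial: |A| = 5, |A ∩ B| = 2; needs |A ∩ B| > |A ∖ B| — false.

3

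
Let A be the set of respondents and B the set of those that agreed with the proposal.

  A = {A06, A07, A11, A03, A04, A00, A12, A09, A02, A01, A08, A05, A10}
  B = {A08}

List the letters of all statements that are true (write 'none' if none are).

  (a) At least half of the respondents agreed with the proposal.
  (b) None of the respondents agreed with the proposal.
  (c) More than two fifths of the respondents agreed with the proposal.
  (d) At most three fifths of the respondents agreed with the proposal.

|A| = 13, |A ∩ B| = 1, |A ∖ B| = 12.
(a) |A ∩ B| ≥ |A ∖ B|: fails.
(b) A ∩ B = ∅ (|A ∩ B| = 0): fails.
(c) |A ∩ B| / |A| > 2/5: fails.
(d) |A ∩ B| / |A| ≤ 3/5: holds.

(d)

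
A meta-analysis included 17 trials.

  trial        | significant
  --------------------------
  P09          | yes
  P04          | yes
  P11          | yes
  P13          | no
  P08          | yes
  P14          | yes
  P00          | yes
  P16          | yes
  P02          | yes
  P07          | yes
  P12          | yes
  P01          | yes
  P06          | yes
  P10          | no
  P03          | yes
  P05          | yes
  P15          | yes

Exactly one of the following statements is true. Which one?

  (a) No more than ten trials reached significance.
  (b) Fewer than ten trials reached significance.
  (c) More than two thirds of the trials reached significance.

|A| = 17, |A ∩ B| = 15, |A ∖ B| = 2.
(a) requires |A ∩ B| ≤ 10: false.
(b) requires |A ∩ B| < 10: false.
(c) requires |A ∩ B| / |A| > 2/3: true.

(c)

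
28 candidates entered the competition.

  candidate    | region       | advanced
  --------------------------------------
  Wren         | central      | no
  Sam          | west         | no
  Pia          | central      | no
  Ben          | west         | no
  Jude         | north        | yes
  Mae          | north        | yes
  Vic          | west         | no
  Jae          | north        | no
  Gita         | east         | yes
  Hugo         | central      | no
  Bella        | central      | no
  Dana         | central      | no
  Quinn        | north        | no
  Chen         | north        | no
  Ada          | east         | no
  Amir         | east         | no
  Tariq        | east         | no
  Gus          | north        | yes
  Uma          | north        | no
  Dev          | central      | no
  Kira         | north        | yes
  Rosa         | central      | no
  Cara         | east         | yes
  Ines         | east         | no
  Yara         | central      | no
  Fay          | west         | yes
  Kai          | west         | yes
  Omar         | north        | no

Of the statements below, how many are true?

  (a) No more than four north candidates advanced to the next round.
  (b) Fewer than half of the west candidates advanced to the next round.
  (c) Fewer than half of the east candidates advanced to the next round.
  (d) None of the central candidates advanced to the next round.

4

(a) north: |A| = 9, |A ∩ B| = 4; needs |A ∩ B| ≤ 4 — true.
(b) west: |A| = 5, |A ∩ B| = 2; needs |A ∩ B| < |A ∖ B| — true.
(c) east: |A| = 6, |A ∩ B| = 2; needs |A ∩ B| < |A ∖ B| — true.
(d) central: |A| = 8, |A ∩ B| = 0; needs A ∩ B = ∅ (|A ∩ B| = 0) — true.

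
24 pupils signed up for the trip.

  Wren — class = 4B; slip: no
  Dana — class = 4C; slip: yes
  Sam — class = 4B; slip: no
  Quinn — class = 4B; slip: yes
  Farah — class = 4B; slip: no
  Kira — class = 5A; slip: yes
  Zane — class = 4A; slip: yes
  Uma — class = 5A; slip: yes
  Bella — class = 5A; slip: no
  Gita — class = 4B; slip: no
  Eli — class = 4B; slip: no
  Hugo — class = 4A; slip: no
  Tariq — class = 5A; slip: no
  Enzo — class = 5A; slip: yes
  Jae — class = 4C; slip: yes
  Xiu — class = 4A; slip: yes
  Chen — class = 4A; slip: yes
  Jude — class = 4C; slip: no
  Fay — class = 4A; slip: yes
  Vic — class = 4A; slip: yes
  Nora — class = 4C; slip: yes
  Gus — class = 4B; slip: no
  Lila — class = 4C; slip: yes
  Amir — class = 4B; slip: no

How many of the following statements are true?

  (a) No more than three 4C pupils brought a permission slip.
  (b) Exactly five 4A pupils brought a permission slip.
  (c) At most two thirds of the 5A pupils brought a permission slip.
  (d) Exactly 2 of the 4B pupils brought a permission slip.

2

(a) 4C: |A| = 5, |A ∩ B| = 4; needs |A ∩ B| ≤ 3 — false.
(b) 4A: |A| = 6, |A ∩ B| = 5; needs |A ∩ B| = 5 — true.
(c) 5A: |A| = 5, |A ∩ B| = 3; needs |A ∩ B| / |A| ≤ 2/3 — true.
(d) 4B: |A| = 8, |A ∩ B| = 1; needs |A ∩ B| = 2 — false.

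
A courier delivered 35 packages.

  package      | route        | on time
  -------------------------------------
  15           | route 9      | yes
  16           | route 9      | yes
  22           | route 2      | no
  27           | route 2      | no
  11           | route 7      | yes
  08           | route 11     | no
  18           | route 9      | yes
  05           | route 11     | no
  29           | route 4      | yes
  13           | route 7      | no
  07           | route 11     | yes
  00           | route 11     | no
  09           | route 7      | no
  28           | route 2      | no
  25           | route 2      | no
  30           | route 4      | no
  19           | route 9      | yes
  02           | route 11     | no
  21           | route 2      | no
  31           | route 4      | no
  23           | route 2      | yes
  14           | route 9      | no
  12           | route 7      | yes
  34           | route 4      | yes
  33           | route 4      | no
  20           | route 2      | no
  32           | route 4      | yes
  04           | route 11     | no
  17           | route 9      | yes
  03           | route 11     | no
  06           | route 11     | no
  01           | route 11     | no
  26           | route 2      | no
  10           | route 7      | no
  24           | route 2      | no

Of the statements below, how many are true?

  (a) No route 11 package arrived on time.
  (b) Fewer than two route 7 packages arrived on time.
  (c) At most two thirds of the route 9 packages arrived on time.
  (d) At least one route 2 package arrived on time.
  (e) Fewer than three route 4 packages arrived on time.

1

(a) route 11: |A| = 9, |A ∩ B| = 1; needs A ∩ B = ∅ (|A ∩ B| = 0) — false.
(b) route 7: |A| = 5, |A ∩ B| = 2; needs |A ∩ B| < 2 — false.
(c) route 9: |A| = 6, |A ∩ B| = 5; needs |A ∩ B| / |A| ≤ 2/3 — false.
(d) route 2: |A| = 9, |A ∩ B| = 1; needs A ∩ B ≠ ∅ (|A ∩ B| ≥ 1) — true.
(e) route 4: |A| = 6, |A ∩ B| = 3; needs |A ∩ B| < 3 — false.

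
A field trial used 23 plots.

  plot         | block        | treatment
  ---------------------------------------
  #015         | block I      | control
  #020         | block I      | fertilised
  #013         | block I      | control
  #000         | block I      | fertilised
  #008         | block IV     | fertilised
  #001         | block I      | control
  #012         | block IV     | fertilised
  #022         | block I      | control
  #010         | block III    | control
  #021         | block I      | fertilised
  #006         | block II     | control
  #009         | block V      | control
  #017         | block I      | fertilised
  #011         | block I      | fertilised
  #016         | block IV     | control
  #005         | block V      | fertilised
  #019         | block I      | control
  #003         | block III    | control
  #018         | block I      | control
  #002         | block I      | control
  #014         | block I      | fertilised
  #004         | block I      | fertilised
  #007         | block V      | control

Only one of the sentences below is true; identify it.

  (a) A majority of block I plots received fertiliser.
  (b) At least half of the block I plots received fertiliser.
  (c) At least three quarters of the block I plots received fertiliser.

|A| = 14, |A ∩ B| = 7, |A ∖ B| = 7.
(a) requires |A ∩ B| > |A ∖ B|: false.
(b) requires |A ∩ B| ≥ |A ∖ B|: true.
(c) requires |A ∩ B| / |A| ≥ 3/4: false.

(b)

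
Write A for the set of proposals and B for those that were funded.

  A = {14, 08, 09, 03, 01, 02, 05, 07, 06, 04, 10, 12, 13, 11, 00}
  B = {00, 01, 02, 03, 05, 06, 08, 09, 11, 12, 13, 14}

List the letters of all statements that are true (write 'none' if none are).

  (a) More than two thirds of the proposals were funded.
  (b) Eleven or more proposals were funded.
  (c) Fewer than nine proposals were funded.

(a), (b)

|A| = 15, |A ∩ B| = 12, |A ∖ B| = 3.
(a) |A ∩ B| / |A| > 2/3: holds.
(b) |A ∩ B| ≥ 11: holds.
(c) |A ∩ B| < 9: fails.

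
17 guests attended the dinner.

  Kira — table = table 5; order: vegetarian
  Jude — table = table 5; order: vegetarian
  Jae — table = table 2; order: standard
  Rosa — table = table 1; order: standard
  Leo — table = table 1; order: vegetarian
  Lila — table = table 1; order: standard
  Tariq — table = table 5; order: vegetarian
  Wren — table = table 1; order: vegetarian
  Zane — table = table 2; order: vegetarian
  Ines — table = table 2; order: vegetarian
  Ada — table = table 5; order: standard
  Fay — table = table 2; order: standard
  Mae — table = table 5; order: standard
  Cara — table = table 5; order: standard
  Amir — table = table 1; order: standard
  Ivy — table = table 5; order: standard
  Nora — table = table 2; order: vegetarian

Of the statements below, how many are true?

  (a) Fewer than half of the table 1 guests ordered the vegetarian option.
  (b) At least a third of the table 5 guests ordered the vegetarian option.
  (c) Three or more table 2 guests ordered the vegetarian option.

3

(a) table 1: |A| = 5, |A ∩ B| = 2; needs |A ∩ B| < |A ∖ B| — true.
(b) table 5: |A| = 7, |A ∩ B| = 3; needs |A ∩ B| / |A| ≥ 1/3 — true.
(c) table 2: |A| = 5, |A ∩ B| = 3; needs |A ∩ B| ≥ 3 — true.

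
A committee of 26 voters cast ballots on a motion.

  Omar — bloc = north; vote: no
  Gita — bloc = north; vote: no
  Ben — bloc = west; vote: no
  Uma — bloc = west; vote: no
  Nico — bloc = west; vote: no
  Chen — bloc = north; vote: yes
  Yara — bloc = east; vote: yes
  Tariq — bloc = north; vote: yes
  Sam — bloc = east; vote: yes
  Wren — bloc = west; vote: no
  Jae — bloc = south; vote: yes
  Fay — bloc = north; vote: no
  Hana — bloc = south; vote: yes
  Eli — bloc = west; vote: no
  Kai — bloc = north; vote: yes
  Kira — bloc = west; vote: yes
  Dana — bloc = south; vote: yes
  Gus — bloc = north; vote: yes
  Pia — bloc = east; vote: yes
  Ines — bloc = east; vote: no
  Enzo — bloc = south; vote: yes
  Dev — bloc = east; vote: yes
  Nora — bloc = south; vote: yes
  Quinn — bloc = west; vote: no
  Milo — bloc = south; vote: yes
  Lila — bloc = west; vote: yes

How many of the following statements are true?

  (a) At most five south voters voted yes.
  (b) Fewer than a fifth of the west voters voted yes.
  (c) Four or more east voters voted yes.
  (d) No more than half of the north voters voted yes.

1

(a) south: |A| = 6, |A ∩ B| = 6; needs |A ∩ B| ≤ 5 — false.
(b) west: |A| = 8, |A ∩ B| = 2; needs |A ∩ B| / |A| < 1/5 — false.
(c) east: |A| = 5, |A ∩ B| = 4; needs |A ∩ B| ≥ 4 — true.
(d) north: |A| = 7, |A ∩ B| = 4; needs |A ∩ B| ≤ |A ∖ B| — false.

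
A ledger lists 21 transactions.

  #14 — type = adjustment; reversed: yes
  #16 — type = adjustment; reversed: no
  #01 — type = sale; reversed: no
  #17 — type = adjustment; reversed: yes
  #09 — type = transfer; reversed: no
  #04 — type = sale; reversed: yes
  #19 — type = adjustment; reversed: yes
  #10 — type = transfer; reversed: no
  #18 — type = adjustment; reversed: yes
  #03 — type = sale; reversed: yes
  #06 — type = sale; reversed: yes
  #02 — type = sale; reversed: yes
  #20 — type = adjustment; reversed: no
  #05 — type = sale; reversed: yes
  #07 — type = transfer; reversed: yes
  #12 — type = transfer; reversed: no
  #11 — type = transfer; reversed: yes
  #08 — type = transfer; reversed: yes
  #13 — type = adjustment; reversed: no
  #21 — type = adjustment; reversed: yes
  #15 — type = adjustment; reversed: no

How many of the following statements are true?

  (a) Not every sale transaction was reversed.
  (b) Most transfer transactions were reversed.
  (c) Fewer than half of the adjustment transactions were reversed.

(a) sale: |A| = 6, |A ∩ B| = 5; needs A ⊄ B (|A ∖ B| ≥ 1) — true.
(b) transfer: |A| = 6, |A ∩ B| = 3; needs |A ∩ B| > |A ∖ B| — false.
(c) adjustment: |A| = 9, |A ∩ B| = 5; needs |A ∩ B| < |A ∖ B| — false.

1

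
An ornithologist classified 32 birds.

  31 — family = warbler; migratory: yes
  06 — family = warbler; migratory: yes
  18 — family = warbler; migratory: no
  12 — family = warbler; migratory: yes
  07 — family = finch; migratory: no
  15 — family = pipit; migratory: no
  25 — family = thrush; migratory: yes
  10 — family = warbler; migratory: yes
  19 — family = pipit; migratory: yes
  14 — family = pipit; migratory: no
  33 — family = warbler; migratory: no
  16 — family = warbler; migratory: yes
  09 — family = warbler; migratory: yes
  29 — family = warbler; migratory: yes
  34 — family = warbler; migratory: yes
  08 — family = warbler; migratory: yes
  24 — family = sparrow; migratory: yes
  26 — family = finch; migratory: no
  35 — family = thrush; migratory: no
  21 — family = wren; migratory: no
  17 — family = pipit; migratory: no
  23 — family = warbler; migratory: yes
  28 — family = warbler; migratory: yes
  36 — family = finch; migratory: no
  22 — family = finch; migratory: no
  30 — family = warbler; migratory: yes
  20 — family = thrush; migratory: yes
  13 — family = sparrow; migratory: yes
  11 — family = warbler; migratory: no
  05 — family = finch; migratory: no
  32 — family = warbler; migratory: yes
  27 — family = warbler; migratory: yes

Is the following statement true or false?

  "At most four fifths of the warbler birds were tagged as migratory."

'At most four fifths of the warbler birds were tagged as migratory' holds iff |A ∩ B| / |A| ≤ 4/5.
|A| = 17, |A ∩ B| = 14, |A ∖ B| = 3.
|A ∩ B|/|A| = 14/17, so the statement is false.

False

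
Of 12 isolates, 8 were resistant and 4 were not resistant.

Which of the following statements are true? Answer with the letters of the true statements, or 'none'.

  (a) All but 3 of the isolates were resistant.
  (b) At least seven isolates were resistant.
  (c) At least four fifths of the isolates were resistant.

(b)

|A| = 12, |A ∩ B| = 8, |A ∖ B| = 4.
(a) |A ∖ B| = 3: fails.
(b) |A ∩ B| ≥ 7: holds.
(c) |A ∩ B| / |A| ≥ 4/5: fails.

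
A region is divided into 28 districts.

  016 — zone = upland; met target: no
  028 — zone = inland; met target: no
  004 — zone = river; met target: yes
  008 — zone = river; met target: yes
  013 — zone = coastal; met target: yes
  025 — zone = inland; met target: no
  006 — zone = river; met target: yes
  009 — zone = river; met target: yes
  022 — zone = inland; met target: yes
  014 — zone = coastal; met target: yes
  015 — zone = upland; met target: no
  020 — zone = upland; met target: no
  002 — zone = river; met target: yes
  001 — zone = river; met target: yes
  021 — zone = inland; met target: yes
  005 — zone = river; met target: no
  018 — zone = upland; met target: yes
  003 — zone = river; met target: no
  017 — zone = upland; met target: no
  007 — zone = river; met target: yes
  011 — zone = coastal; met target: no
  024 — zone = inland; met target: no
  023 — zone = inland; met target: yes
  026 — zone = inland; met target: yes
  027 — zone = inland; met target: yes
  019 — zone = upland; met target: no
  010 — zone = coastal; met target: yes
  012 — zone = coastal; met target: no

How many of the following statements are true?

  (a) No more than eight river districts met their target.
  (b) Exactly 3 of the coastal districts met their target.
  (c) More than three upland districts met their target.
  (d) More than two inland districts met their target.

(a) river: |A| = 9, |A ∩ B| = 7; needs |A ∩ B| ≤ 8 — true.
(b) coastal: |A| = 5, |A ∩ B| = 3; needs |A ∩ B| = 3 — true.
(c) upland: |A| = 6, |A ∩ B| = 1; needs |A ∩ B| > 3 — false.
(d) inland: |A| = 8, |A ∩ B| = 5; needs |A ∩ B| > 2 — true.

3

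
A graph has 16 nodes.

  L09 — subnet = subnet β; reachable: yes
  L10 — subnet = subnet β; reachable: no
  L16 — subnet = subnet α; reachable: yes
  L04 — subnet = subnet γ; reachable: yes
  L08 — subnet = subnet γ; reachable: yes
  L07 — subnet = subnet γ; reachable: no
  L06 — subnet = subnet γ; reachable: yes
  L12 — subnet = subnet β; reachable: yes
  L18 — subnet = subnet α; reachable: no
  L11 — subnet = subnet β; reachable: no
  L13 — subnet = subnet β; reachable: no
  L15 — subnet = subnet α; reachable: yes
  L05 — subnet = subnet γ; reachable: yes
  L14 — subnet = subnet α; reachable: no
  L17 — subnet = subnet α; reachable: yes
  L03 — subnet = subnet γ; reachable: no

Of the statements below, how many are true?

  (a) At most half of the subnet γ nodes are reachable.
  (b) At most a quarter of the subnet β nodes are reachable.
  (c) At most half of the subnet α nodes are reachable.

(a) subnet γ: |A| = 6, |A ∩ B| = 4; needs |A ∩ B| ≤ |A ∖ B| — false.
(b) subnet β: |A| = 5, |A ∩ B| = 2; needs |A ∩ B| / |A| ≤ 1/4 — false.
(c) subnet α: |A| = 5, |A ∩ B| = 3; needs |A ∩ B| ≤ |A ∖ B| — false.

0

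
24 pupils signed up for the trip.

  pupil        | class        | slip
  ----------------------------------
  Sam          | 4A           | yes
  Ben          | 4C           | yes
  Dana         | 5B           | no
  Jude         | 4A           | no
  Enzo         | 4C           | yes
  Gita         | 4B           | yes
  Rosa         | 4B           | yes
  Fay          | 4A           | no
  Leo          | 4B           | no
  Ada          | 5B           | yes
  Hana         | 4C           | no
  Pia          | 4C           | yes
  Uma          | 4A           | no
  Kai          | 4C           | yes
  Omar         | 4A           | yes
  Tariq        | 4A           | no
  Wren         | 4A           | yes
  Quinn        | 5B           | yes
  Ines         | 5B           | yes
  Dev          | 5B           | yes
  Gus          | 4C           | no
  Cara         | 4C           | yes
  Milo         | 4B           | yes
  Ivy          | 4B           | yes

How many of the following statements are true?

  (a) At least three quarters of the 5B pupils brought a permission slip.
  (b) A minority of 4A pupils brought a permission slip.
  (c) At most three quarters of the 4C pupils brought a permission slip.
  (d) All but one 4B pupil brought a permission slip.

(a) 5B: |A| = 5, |A ∩ B| = 4; needs |A ∩ B| / |A| ≥ 3/4 — true.
(b) 4A: |A| = 7, |A ∩ B| = 3; needs |A ∩ B| < |A ∖ B| — true.
(c) 4C: |A| = 7, |A ∩ B| = 5; needs |A ∩ B| / |A| ≤ 3/4 — true.
(d) 4B: |A| = 5, |A ∩ B| = 4; needs |A ∖ B| = 1 — true.

4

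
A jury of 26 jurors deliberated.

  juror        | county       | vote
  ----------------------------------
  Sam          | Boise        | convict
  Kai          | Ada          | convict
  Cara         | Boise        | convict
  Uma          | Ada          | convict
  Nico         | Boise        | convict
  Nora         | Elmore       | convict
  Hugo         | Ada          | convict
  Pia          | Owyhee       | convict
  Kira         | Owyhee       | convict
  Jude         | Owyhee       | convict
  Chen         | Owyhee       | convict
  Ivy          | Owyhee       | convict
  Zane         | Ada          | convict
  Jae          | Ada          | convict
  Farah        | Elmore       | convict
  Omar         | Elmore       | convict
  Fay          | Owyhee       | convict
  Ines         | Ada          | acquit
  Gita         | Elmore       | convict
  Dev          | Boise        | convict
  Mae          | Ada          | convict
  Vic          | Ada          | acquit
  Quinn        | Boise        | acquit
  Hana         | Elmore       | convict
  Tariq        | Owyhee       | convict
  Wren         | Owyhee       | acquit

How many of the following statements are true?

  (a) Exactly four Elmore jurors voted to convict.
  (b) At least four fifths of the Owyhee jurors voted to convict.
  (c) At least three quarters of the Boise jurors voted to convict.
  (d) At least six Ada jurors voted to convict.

(a) Elmore: |A| = 5, |A ∩ B| = 5; needs |A ∩ B| = 4 — false.
(b) Owyhee: |A| = 8, |A ∩ B| = 7; needs |A ∩ B| / |A| ≥ 4/5 — true.
(c) Boise: |A| = 5, |A ∩ B| = 4; needs |A ∩ B| / |A| ≥ 3/4 — true.
(d) Ada: |A| = 8, |A ∩ B| = 6; needs |A ∩ B| ≥ 6 — true.

3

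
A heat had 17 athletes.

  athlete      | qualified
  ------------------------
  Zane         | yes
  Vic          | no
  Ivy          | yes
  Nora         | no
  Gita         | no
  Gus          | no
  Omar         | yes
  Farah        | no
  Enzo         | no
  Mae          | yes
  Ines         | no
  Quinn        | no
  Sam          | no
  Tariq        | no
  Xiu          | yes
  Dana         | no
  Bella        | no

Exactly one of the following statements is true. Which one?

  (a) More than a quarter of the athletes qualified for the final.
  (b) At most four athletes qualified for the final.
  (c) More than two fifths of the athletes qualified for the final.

(a)

|A| = 17, |A ∩ B| = 5, |A ∖ B| = 12.
(a) requires |A ∩ B| / |A| > 1/4: true.
(b) requires |A ∩ B| ≤ 4: false.
(c) requires |A ∩ B| / |A| > 2/5: false.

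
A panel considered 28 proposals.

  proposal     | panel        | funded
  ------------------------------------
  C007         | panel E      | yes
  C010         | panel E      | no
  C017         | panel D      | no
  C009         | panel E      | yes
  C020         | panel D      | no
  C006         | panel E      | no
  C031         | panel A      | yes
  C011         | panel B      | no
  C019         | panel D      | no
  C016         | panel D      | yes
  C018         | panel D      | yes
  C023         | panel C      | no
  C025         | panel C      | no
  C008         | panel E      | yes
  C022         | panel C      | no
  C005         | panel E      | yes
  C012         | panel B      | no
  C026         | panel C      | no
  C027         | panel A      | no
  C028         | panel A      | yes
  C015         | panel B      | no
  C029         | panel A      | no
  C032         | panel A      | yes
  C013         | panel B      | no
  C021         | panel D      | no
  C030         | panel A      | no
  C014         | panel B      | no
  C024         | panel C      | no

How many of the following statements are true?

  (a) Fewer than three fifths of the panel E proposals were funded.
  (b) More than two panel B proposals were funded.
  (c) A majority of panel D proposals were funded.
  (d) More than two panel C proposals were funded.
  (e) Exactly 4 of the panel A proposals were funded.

(a) panel E: |A| = 6, |A ∩ B| = 4; needs |A ∩ B| / |A| < 3/5 — false.
(b) panel B: |A| = 5, |A ∩ B| = 0; needs |A ∩ B| > 2 — false.
(c) panel D: |A| = 6, |A ∩ B| = 2; needs |A ∩ B| > |A ∖ B| — false.
(d) panel C: |A| = 5, |A ∩ B| = 0; needs |A ∩ B| > 2 — false.
(e) panel A: |A| = 6, |A ∩ B| = 3; needs |A ∩ B| = 4 — false.

0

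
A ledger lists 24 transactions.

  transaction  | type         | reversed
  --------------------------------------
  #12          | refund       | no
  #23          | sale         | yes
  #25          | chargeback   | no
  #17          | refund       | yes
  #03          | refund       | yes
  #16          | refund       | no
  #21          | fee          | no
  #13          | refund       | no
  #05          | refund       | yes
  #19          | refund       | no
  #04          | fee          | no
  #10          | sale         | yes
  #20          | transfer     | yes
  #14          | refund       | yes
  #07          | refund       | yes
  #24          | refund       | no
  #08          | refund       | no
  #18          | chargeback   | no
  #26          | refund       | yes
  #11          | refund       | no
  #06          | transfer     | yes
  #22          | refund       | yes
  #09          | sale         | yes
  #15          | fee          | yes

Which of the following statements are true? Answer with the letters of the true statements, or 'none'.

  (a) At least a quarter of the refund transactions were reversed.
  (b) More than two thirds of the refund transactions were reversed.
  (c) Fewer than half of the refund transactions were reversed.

|A| = 14, |A ∩ B| = 7, |A ∖ B| = 7.
(a) |A ∩ B| / |A| ≥ 1/4: holds.
(b) |A ∩ B| / |A| > 2/3: fails.
(c) |A ∩ B| < |A ∖ B|: fails.

(a)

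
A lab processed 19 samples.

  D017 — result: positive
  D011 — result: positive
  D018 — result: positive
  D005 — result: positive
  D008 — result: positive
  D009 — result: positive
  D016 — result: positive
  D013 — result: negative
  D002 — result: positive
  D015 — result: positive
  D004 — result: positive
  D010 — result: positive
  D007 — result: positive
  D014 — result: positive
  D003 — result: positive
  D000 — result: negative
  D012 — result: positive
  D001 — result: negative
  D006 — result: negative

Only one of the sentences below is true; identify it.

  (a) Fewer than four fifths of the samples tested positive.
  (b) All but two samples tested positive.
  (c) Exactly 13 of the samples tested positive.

(a)

|A| = 19, |A ∩ B| = 15, |A ∖ B| = 4.
(a) requires |A ∩ B| / |A| < 4/5: true.
(b) requires |A ∖ B| = 2: false.
(c) requires |A ∩ B| = 13: false.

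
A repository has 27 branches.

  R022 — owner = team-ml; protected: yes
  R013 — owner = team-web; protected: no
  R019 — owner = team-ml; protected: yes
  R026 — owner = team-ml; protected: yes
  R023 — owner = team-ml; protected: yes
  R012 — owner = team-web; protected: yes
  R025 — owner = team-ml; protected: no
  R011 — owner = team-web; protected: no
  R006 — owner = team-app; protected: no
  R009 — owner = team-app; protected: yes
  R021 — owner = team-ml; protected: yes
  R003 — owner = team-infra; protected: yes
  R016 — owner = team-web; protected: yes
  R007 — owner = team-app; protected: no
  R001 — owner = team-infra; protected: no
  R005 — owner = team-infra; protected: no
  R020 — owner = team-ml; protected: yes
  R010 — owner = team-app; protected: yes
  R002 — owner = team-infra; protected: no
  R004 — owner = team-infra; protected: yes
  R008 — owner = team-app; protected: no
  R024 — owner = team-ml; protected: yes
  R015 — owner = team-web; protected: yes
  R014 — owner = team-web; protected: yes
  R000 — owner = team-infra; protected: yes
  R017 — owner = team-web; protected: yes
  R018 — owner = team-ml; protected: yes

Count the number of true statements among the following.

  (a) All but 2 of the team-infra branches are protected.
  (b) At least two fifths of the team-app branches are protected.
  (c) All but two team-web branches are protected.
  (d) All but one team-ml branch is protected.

(a) team-infra: |A| = 6, |A ∩ B| = 3; needs |A ∖ B| = 2 — false.
(b) team-app: |A| = 5, |A ∩ B| = 2; needs |A ∩ B| / |A| ≥ 2/5 — true.
(c) team-web: |A| = 7, |A ∩ B| = 5; needs |A ∖ B| = 2 — true.
(d) team-ml: |A| = 9, |A ∩ B| = 8; needs |A ∖ B| = 1 — true.

3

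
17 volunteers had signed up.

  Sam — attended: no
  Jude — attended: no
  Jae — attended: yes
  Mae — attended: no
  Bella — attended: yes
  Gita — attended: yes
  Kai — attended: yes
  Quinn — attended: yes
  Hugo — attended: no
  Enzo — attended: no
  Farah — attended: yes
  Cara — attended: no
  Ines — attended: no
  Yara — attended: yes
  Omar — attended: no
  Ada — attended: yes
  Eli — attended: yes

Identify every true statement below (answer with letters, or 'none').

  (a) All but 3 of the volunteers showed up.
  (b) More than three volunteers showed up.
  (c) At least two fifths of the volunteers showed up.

(b), (c)

|A| = 17, |A ∩ B| = 9, |A ∖ B| = 8.
(a) |A ∖ B| = 3: fails.
(b) |A ∩ B| > 3: holds.
(c) |A ∩ B| / |A| ≥ 2/5: holds.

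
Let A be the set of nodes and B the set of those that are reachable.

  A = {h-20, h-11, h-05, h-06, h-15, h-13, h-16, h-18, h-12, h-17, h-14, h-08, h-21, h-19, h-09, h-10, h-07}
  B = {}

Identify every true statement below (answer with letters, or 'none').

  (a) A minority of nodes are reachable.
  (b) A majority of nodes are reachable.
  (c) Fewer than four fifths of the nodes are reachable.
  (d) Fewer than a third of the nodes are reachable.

|A| = 17, |A ∩ B| = 0, |A ∖ B| = 17.
(a) |A ∩ B| < |A ∖ B|: holds.
(b) |A ∩ B| > |A ∖ B|: fails.
(c) |A ∩ B| / |A| < 4/5: holds.
(d) |A ∩ B| / |A| < 1/3: holds.

(a), (c), (d)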